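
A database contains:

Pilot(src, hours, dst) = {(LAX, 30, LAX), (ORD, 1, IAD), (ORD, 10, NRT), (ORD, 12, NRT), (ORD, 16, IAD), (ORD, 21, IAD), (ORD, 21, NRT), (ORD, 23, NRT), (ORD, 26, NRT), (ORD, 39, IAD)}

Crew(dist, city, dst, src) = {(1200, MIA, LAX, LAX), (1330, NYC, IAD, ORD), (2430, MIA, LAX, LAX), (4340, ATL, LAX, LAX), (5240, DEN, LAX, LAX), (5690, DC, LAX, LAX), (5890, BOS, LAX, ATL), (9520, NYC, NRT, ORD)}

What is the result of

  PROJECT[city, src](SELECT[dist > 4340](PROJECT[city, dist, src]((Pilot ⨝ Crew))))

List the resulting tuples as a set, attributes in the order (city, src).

{(DC, LAX), (DEN, LAX), (NYC, ORD)}

Pilot ⋈ Crew (natural join on src, dst): {(LAX, 30, LAX, 1200, MIA), (LAX, 30, LAX, 2430, MIA), (LAX, 30, LAX, 4340, ATL), (LAX, 30, LAX, 5240, DEN), (LAX, 30, LAX, 5690, DC), (ORD, 1, IAD, 1330, NYC), (ORD, 10, NRT, 9520, NYC), (ORD, 12, NRT, 9520, NYC), (ORD, 16, IAD, 1330, NYC), (ORD, 21, IAD, 1330, NYC), (ORD, 21, NRT, 9520, NYC), (ORD, 23, NRT, 9520, NYC), (ORD, 26, NRT, 9520, NYC), (ORD, 39, IAD, 1330, NYC)}
Projecting to city, dist, src (7 duplicate(s) eliminated): {(ATL, 4340, LAX), (DC, 5690, LAX), (DEN, 5240, LAX), (MIA, 1200, LAX), (MIA, 2430, LAX), (NYC, 1330, ORD), (NYC, 9520, ORD)}
Filtering on dist > 4340 leaves {(DC, 5690, LAX), (DEN, 5240, LAX), (NYC, 9520, ORD)}.
Projecting to city, src: {(DC, LAX), (DEN, LAX), (NYC, ORD)}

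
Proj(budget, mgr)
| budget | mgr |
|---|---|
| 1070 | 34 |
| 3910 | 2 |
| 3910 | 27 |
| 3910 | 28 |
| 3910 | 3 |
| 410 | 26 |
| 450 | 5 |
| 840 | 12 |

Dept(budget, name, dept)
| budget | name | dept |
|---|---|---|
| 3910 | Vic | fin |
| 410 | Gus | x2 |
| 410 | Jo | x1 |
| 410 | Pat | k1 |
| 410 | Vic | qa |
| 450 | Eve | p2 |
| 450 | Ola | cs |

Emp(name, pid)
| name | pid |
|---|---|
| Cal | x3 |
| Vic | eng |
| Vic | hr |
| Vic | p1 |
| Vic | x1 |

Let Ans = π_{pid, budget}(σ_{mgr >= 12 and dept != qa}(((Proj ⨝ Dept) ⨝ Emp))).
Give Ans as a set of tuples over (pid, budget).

{(eng, 3910), (hr, 3910), (p1, 3910), (x1, 3910)}

Natural join on budget: {(3910, 2, Vic, fin), (3910, 27, Vic, fin), (3910, 28, Vic, fin), (3910, 3, Vic, fin), (410, 26, Gus, x2), (410, 26, Jo, x1), (410, 26, Pat, k1), (410, 26, Vic, qa), (450, 5, Eve, p2), (450, 5, Ola, cs)}
Natural join on name: {(3910, 2, Vic, fin, eng), (3910, 2, Vic, fin, hr), (3910, 2, Vic, fin, p1), (3910, 2, Vic, fin, x1), (3910, 27, Vic, fin, eng), (3910, 27, Vic, fin, hr), (3910, 27, Vic, fin, p1), (3910, 27, Vic, fin, x1), (3910, 28, Vic, fin, eng), (3910, 28, Vic, fin, hr), (3910, 28, Vic, fin, p1), (3910, 28, Vic, fin, x1), (3910, 3, Vic, fin, eng), (3910, 3, Vic, fin, hr), (3910, 3, Vic, fin, p1), (3910, 3, Vic, fin, x1), (410, 26, Vic, qa, eng), (410, 26, Vic, qa, hr), (410, 26, Vic, qa, p1), (410, 26, Vic, qa, x1)}
Selection mgr >= 12 and dept != qa: {(3910, 27, Vic, fin, eng), (3910, 27, Vic, fin, hr), (3910, 27, Vic, fin, p1), (3910, 27, Vic, fin, x1), (3910, 28, Vic, fin, eng), (3910, 28, Vic, fin, hr), (3910, 28, Vic, fin, p1), (3910, 28, Vic, fin, x1)}
Projecting to pid, budget (4 duplicate(s) eliminated): {(eng, 3910), (hr, 3910), (p1, 3910), (x1, 3910)}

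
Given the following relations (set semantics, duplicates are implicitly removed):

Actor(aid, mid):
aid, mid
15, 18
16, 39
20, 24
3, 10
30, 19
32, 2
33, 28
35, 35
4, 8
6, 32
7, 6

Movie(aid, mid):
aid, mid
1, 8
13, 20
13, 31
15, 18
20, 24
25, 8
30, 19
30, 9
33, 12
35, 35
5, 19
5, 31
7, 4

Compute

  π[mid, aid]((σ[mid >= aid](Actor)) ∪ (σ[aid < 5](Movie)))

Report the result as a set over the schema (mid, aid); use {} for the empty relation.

{(10, 3), (18, 15), (24, 20), (32, 6), (35, 35), (39, 16), (8, 1), (8, 4)}

Selection mid >= aid: {(15, 18), (16, 39), (20, 24), (3, 10), (35, 35), (4, 8), (6, 32)}
Selection aid < 5: {(1, 8)}
Union: {(15, 18), (16, 39), (20, 24), (3, 10), (35, 35), (4, 8), (6, 32)} with {(1, 8)} → {(1, 8), (15, 18), (16, 39), (20, 24), (3, 10), (35, 35), (4, 8), (6, 32)}
Keep only column(s) mid, aid: {(10, 3), (18, 15), (24, 20), (32, 6), (35, 35), (39, 16), (8, 1), (8, 4)}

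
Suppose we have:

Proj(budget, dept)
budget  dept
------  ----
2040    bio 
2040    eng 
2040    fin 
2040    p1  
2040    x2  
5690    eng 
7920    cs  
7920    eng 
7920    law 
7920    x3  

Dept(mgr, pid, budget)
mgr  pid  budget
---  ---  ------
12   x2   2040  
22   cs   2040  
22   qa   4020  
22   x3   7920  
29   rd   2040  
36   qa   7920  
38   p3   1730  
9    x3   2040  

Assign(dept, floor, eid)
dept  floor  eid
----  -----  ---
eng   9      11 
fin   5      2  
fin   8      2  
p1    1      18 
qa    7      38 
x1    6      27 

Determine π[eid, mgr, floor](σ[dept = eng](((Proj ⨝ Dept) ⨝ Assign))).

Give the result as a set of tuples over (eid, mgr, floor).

{(11, 12, 9), (11, 22, 9), (11, 29, 9), (11, 36, 9), (11, 9, 9)}

Proj ⋈ Dept (natural join on budget): {(2040, bio, 12, x2), (2040, bio, 22, cs), (2040, bio, 29, rd), (2040, bio, 9, x3), (2040, eng, 12, x2), (2040, eng, 22, cs), (2040, eng, 29, rd), (2040, eng, 9, x3), (2040, fin, 12, x2), (2040, fin, 22, cs), (2040, fin, 29, rd), (2040, fin, 9, x3), (2040, p1, 12, x2), (2040, p1, 22, cs), (2040, p1, 29, rd), (2040, p1, 9, x3), (2040, x2, 12, x2), (2040, x2, 22, cs), (2040, x2, 29, rd), (2040, x2, 9, x3), (7920, cs, 22, x3), (7920, cs, 36, qa), (7920, eng, 22, x3), (7920, eng, 36, qa), (7920, law, 22, x3), (7920, law, 36, qa), (7920, x3, 22, x3), (7920, x3, 36, qa)}
(Proj ⨝ Dept) ⋈ Assign (natural join on dept): {(2040, eng, 12, x2, 9, 11), (2040, eng, 22, cs, 9, 11), (2040, eng, 29, rd, 9, 11), (2040, eng, 9, x3, 9, 11), (2040, fin, 12, x2, 5, 2), (2040, fin, 12, x2, 8, 2), (2040, fin, 22, cs, 5, 2), (2040, fin, 22, cs, 8, 2), (2040, fin, 29, rd, 5, 2), (2040, fin, 29, rd, 8, 2), (2040, fin, 9, x3, 5, 2), (2040, fin, 9, x3, 8, 2), (2040, p1, 12, x2, 1, 18), (2040, p1, 22, cs, 1, 18), (2040, p1, 29, rd, 1, 18), (2040, p1, 9, x3, 1, 18), (7920, eng, 22, x3, 9, 11), (7920, eng, 36, qa, 9, 11)}
Selection dept = eng: {(2040, eng, 12, x2, 9, 11), (2040, eng, 22, cs, 9, 11), (2040, eng, 29, rd, 9, 11), (2040, eng, 9, x3, 9, 11), (7920, eng, 22, x3, 9, 11), (7920, eng, 36, qa, 9, 11)}
π_{eid, mgr, floor} gives {(11, 12, 9), (11, 22, 9), (11, 29, 9), (11, 36, 9), (11, 9, 9)} (1 duplicate(s) eliminated).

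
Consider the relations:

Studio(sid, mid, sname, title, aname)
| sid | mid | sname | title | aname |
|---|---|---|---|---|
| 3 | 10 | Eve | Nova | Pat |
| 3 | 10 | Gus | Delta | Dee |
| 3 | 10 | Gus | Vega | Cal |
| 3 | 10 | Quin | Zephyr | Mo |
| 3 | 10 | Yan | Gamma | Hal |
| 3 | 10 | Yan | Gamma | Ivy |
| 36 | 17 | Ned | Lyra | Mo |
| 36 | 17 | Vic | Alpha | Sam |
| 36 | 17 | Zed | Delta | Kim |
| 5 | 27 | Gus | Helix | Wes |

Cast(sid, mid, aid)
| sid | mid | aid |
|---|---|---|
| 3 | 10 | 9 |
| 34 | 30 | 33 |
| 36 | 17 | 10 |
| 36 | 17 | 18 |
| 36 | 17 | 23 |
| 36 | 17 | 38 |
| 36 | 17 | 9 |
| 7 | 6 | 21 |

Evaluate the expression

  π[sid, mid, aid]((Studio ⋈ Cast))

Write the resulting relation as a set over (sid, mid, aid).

Studio ⋈ Cast (natural join on sid, mid): {(3, 10, Eve, Nova, Pat, 9), (3, 10, Gus, Delta, Dee, 9), (3, 10, Gus, Vega, Cal, 9), (3, 10, Quin, Zephyr, Mo, 9), (3, 10, Yan, Gamma, Hal, 9), (3, 10, Yan, Gamma, Ivy, 9), (36, 17, Ned, Lyra, Mo, 10), (36, 17, Ned, Lyra, Mo, 18), (36, 17, Ned, Lyra, Mo, 23), (36, 17, Ned, Lyra, Mo, 38), (36, 17, Ned, Lyra, Mo, 9), (36, 17, Vic, Alpha, Sam, 10), (36, 17, Vic, Alpha, Sam, 18), (36, 17, Vic, Alpha, Sam, 23), (36, 17, Vic, Alpha, Sam, 38), (36, 17, Vic, Alpha, Sam, 9), (36, 17, Zed, Delta, Kim, 10), (36, 17, Zed, Delta, Kim, 18), (36, 17, Zed, Delta, Kim, 23), (36, 17, Zed, Delta, Kim, 38), (36, 17, Zed, Delta, Kim, 9)}
Keep only column(s) sid, mid, aid (15 duplicate(s) eliminated): {(3, 10, 9), (36, 17, 10), (36, 17, 18), (36, 17, 23), (36, 17, 38), (36, 17, 9)}

{(3, 10, 9), (36, 17, 10), (36, 17, 18), (36, 17, 23), (36, 17, 38), (36, 17, 9)}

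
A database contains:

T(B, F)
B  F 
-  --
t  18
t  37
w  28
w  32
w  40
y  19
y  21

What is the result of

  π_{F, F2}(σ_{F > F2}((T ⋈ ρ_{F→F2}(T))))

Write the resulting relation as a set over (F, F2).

{(21, 19), (32, 28), (37, 18), (40, 28), (40, 32)}

ρ[F→F2]: schema becomes (B, F2); tuples unchanged.
Natural join on B: {(t, 18, 18), (t, 18, 37), (t, 37, 18), (t, 37, 37), (w, 28, 28), (w, 28, 32), (w, 28, 40), (w, 32, 28), (w, 32, 32), (w, 32, 40), (w, 40, 28), (w, 40, 32), (w, 40, 40), (y, 19, 19), (y, 19, 21), (y, 21, 19), (y, 21, 21)}
Selection F > F2: {(t, 37, 18), (w, 32, 28), (w, 40, 28), (w, 40, 32), (y, 21, 19)}
Projecting to F, F2: {(21, 19), (32, 28), (37, 18), (40, 28), (40, 32)}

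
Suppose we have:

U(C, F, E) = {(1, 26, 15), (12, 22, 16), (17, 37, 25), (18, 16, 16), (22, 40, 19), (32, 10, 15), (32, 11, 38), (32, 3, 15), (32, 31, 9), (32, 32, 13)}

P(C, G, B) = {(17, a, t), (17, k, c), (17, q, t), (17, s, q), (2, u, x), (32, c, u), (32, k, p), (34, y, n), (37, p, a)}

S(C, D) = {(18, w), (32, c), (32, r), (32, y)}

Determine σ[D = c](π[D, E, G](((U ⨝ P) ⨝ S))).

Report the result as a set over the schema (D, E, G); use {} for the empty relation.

Natural join on C: {(17, 37, 25, a, t), (17, 37, 25, k, c), (17, 37, 25, q, t), (17, 37, 25, s, q), (32, 10, 15, c, u), (32, 10, 15, k, p), (32, 11, 38, c, u), (32, 11, 38, k, p), (32, 3, 15, c, u), (32, 3, 15, k, p), (32, 31, 9, c, u), (32, 31, 9, k, p), (32, 32, 13, c, u), (32, 32, 13, k, p)}
Natural join on C: {(32, 10, 15, c, u, c), (32, 10, 15, c, u, r), (32, 10, 15, c, u, y), (32, 10, 15, k, p, c), (32, 10, 15, k, p, r), (32, 10, 15, k, p, y), (32, 11, 38, c, u, c), (32, 11, 38, c, u, r), (32, 11, 38, c, u, y), (32, 11, 38, k, p, c), (32, 11, 38, k, p, r), (32, 11, 38, k, p, y), (32, 3, 15, c, u, c), (32, 3, 15, c, u, r), (32, 3, 15, c, u, y), (32, 3, 15, k, p, c), (32, 3, 15, k, p, r), (32, 3, 15, k, p, y), (32, 31, 9, c, u, c), (32, 31, 9, c, u, r), (32, 31, 9, c, u, y), (32, 31, 9, k, p, c), (32, 31, 9, k, p, r), (32, 31, 9, k, p, y), (32, 32, 13, c, u, c), (32, 32, 13, c, u, r), (32, 32, 13, c, u, y), (32, 32, 13, k, p, c), (32, 32, 13, k, p, r), (32, 32, 13, k, p, y)}
π_{D, E, G} gives {(c, 13, c), (c, 13, k), (c, 15, c), (c, 15, k), (c, 38, c), (c, 38, k), (c, 9, c), (c, 9, k), (r, 13, c), (r, 13, k), (r, 15, c), (r, 15, k), (r, 38, c), (r, 38, k), (r, 9, c), (r, 9, k), (y, 13, c), (y, 13, k), (y, 15, c), (y, 15, k), (y, 38, c), (y, 38, k), (y, 9, c), (y, 9, k)} (6 duplicate(s) eliminated).
σ[D = c]: keep tuples satisfying D = c → {(c, 13, c), (c, 13, k), (c, 15, c), (c, 15, k), (c, 38, c), (c, 38, k), (c, 9, c), (c, 9, k)}

{(c, 13, c), (c, 13, k), (c, 15, c), (c, 15, k), (c, 38, c), (c, 38, k), (c, 9, c), (c, 9, k)}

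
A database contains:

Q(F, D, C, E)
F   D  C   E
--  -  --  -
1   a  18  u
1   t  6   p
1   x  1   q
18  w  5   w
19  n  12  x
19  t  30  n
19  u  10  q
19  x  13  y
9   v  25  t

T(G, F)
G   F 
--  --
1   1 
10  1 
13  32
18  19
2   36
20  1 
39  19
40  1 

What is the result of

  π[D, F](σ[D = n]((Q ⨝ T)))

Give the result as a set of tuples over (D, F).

Natural join on F: {(1, a, 18, u, 1), (1, a, 18, u, 10), (1, a, 18, u, 20), (1, a, 18, u, 40), (1, t, 6, p, 1), (1, t, 6, p, 10), (1, t, 6, p, 20), (1, t, 6, p, 40), (1, x, 1, q, 1), (1, x, 1, q, 10), (1, x, 1, q, 20), (1, x, 1, q, 40), (19, n, 12, x, 18), (19, n, 12, x, 39), (19, t, 30, n, 18), (19, t, 30, n, 39), (19, u, 10, q, 18), (19, u, 10, q, 39), (19, x, 13, y, 18), (19, x, 13, y, 39)}
Apply σ_{D = n}; surviving tuples: {(19, n, 12, x, 18), (19, n, 12, x, 39)}
π_{D, F} gives {(n, 19)} (1 duplicate(s) eliminated).

{(n, 19)}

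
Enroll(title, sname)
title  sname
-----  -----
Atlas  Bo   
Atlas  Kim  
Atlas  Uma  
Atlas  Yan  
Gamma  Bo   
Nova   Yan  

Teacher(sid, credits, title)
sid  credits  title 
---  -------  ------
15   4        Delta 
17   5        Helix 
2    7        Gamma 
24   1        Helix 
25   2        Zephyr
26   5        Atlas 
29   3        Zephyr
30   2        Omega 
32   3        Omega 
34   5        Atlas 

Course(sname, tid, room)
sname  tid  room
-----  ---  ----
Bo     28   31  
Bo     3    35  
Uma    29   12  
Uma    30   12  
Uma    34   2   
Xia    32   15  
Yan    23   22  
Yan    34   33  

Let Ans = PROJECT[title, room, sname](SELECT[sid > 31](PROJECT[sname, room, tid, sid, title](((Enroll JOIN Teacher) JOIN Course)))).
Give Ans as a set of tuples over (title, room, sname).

{(Atlas, 12, Uma), (Atlas, 2, Uma), (Atlas, 22, Yan), (Atlas, 31, Bo), (Atlas, 33, Yan), (Atlas, 35, Bo)}

Joining Enroll and Teacher on title yields {(Atlas, Bo, 26, 5), (Atlas, Bo, 34, 5), (Atlas, Kim, 26, 5), (Atlas, Kim, 34, 5), (Atlas, Uma, 26, 5), (Atlas, Uma, 34, 5), (Atlas, Yan, 26, 5), (Atlas, Yan, 34, 5), (Gamma, Bo, 2, 7)}.
Joining (Enroll JOIN Teacher) and Course on sname yields {(Atlas, Bo, 26, 5, 28, 31), (Atlas, Bo, 26, 5, 3, 35), (Atlas, Bo, 34, 5, 28, 31), (Atlas, Bo, 34, 5, 3, 35), (Atlas, Uma, 26, 5, 29, 12), (Atlas, Uma, 26, 5, 30, 12), (Atlas, Uma, 26, 5, 34, 2), (Atlas, Uma, 34, 5, 29, 12), (Atlas, Uma, 34, 5, 30, 12), (Atlas, Uma, 34, 5, 34, 2), (Atlas, Yan, 26, 5, 23, 22), (Atlas, Yan, 26, 5, 34, 33), (Atlas, Yan, 34, 5, 23, 22), (Atlas, Yan, 34, 5, 34, 33), (Gamma, Bo, 2, 7, 28, 31), (Gamma, Bo, 2, 7, 3, 35)}.
Keep only column(s) sname, room, tid, sid, title: {(Bo, 31, 28, 2, Gamma), (Bo, 31, 28, 26, Atlas), (Bo, 31, 28, 34, Atlas), (Bo, 35, 3, 2, Gamma), (Bo, 35, 3, 26, Atlas), (Bo, 35, 3, 34, Atlas), (Uma, 12, 29, 26, Atlas), (Uma, 12, 29, 34, Atlas), (Uma, 12, 30, 26, Atlas), (Uma, 12, 30, 34, Atlas), (Uma, 2, 34, 26, Atlas), (Uma, 2, 34, 34, Atlas), (Yan, 22, 23, 26, Atlas), (Yan, 22, 23, 34, Atlas), (Yan, 33, 34, 26, Atlas), (Yan, 33, 34, 34, Atlas)}
Filtering on sid > 31 leaves {(Bo, 31, 28, 34, Atlas), (Bo, 35, 3, 34, Atlas), (Uma, 12, 29, 34, Atlas), (Uma, 12, 30, 34, Atlas), (Uma, 2, 34, 34, Atlas), (Yan, 22, 23, 34, Atlas), (Yan, 33, 34, 34, Atlas)}.
Keep only column(s) title, room, sname (1 duplicate(s) eliminated): {(Atlas, 12, Uma), (Atlas, 2, Uma), (Atlas, 22, Yan), (Atlas, 31, Bo), (Atlas, 33, Yan), (Atlas, 35, Bo)}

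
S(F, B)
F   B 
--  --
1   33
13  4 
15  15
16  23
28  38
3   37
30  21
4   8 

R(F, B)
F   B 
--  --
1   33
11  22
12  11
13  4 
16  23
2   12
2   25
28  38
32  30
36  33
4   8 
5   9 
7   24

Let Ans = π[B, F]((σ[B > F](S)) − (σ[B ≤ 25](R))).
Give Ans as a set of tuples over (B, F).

Filtering on B > F leaves {(1, 33), (16, 23), (28, 38), (3, 37), (4, 8)}.
Filtering on B ≤ 25 leaves {(11, 22), (12, 11), (13, 4), (16, 23), (2, 12), (2, 25), (4, 8), (5, 9), (7, 24)}.
Set difference of the two operands is {(1, 33), (28, 38), (3, 37)}.
π[B, F]: project onto (B, F) → {(33, 1), (37, 3), (38, 28)}

{(33, 1), (37, 3), (38, 28)}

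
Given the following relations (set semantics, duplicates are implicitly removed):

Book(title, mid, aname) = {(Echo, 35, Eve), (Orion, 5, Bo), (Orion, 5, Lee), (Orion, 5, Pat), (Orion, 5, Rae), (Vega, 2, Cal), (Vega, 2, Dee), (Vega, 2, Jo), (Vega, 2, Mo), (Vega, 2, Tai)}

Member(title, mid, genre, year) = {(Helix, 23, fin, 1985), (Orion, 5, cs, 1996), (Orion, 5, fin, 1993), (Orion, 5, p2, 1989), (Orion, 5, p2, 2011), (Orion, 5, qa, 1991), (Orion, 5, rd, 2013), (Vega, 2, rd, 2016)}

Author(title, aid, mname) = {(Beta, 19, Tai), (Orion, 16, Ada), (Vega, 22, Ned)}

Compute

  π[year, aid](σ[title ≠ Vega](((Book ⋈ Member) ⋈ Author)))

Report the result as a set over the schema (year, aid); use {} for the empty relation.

Book ⋈ Member (natural join on title, mid): {(Orion, 5, Bo, cs, 1996), (Orion, 5, Bo, fin, 1993), (Orion, 5, Bo, p2, 1989), (Orion, 5, Bo, p2, 2011), (Orion, 5, Bo, qa, 1991), (Orion, 5, Bo, rd, 2013), (Orion, 5, Lee, cs, 1996), (Orion, 5, Lee, fin, 1993), (Orion, 5, Lee, p2, 1989), (Orion, 5, Lee, p2, 2011), (Orion, 5, Lee, qa, 1991), (Orion, 5, Lee, rd, 2013), (Orion, 5, Pat, cs, 1996), (Orion, 5, Pat, fin, 1993), (Orion, 5, Pat, p2, 1989), (Orion, 5, Pat, p2, 2011), (Orion, 5, Pat, qa, 1991), (Orion, 5, Pat, rd, 2013), (Orion, 5, Rae, cs, 1996), (Orion, 5, Rae, fin, 1993), (Orion, 5, Rae, p2, 1989), (Orion, 5, Rae, p2, 2011), (Orion, 5, Rae, qa, 1991), (Orion, 5, Rae, rd, 2013), (Vega, 2, Cal, rd, 2016), (Vega, 2, Dee, rd, 2016), (Vega, 2, Jo, rd, 2016), (Vega, 2, Mo, rd, 2016), (Vega, 2, Tai, rd, 2016)}
(Book ⋈ Member) ⋈ Author (natural join on title): {(Orion, 5, Bo, cs, 1996, 16, Ada), (Orion, 5, Bo, fin, 1993, 16, Ada), (Orion, 5, Bo, p2, 1989, 16, Ada), (Orion, 5, Bo, p2, 2011, 16, Ada), (Orion, 5, Bo, qa, 1991, 16, Ada), (Orion, 5, Bo, rd, 2013, 16, Ada), (Orion, 5, Lee, cs, 1996, 16, Ada), (Orion, 5, Lee, fin, 1993, 16, Ada), (Orion, 5, Lee, p2, 1989, 16, Ada), (Orion, 5, Lee, p2, 2011, 16, Ada), (Orion, 5, Lee, qa, 1991, 16, Ada), (Orion, 5, Lee, rd, 2013, 16, Ada), (Orion, 5, Pat, cs, 1996, 16, Ada), (Orion, 5, Pat, fin, 1993, 16, Ada), (Orion, 5, Pat, p2, 1989, 16, Ada), (Orion, 5, Pat, p2, 2011, 16, Ada), (Orion, 5, Pat, qa, 1991, 16, Ada), (Orion, 5, Pat, rd, 2013, 16, Ada), (Orion, 5, Rae, cs, 1996, 16, Ada), (Orion, 5, Rae, fin, 1993, 16, Ada), (Orion, 5, Rae, p2, 1989, 16, Ada), (Orion, 5, Rae, p2, 2011, 16, Ada), (Orion, 5, Rae, qa, 1991, 16, Ada), (Orion, 5, Rae, rd, 2013, 16, Ada), (Vega, 2, Cal, rd, 2016, 22, Ned), (Vega, 2, Dee, rd, 2016, 22, Ned), (Vega, 2, Jo, rd, 2016, 22, Ned), (Vega, 2, Mo, rd, 2016, 22, Ned), (Vega, 2, Tai, rd, 2016, 22, Ned)}
Apply σ_{title ≠ Vega}; surviving tuples: {(Orion, 5, Bo, cs, 1996, 16, Ada), (Orion, 5, Bo, fin, 1993, 16, Ada), (Orion, 5, Bo, p2, 1989, 16, Ada), (Orion, 5, Bo, p2, 2011, 16, Ada), (Orion, 5, Bo, qa, 1991, 16, Ada), (Orion, 5, Bo, rd, 2013, 16, Ada), (Orion, 5, Lee, cs, 1996, 16, Ada), (Orion, 5, Lee, fin, 1993, 16, Ada), (Orion, 5, Lee, p2, 1989, 16, Ada), (Orion, 5, Lee, p2, 2011, 16, Ada), (Orion, 5, Lee, qa, 1991, 16, Ada), (Orion, 5, Lee, rd, 2013, 16, Ada), (Orion, 5, Pat, cs, 1996, 16, Ada), (Orion, 5, Pat, fin, 1993, 16, Ada), (Orion, 5, Pat, p2, 1989, 16, Ada), (Orion, 5, Pat, p2, 2011, 16, Ada), (Orion, 5, Pat, qa, 1991, 16, Ada), (Orion, 5, Pat, rd, 2013, 16, Ada), (Orion, 5, Rae, cs, 1996, 16, Ada), (Orion, 5, Rae, fin, 1993, 16, Ada), (Orion, 5, Rae, p2, 1989, 16, Ada), (Orion, 5, Rae, p2, 2011, 16, Ada), (Orion, 5, Rae, qa, 1991, 16, Ada), (Orion, 5, Rae, rd, 2013, 16, Ada)}
Keep only column(s) year, aid (18 duplicate(s) eliminated): {(1989, 16), (1991, 16), (1993, 16), (1996, 16), (2011, 16), (2013, 16)}

{(1989, 16), (1991, 16), (1993, 16), (1996, 16), (2011, 16), (2013, 16)}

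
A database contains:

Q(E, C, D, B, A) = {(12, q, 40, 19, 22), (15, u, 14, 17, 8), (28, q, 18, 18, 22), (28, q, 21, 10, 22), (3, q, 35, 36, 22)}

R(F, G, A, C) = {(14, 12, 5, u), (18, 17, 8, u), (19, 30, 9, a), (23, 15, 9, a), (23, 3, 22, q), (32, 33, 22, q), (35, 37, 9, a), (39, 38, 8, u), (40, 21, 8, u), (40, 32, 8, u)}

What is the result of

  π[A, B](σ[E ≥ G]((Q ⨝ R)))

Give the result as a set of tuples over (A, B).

{(22, 10), (22, 18), (22, 19), (22, 36)}

Joining Q and R on C, A yields {(12, q, 40, 19, 22, 23, 3), (12, q, 40, 19, 22, 32, 33), (15, u, 14, 17, 8, 18, 17), (15, u, 14, 17, 8, 39, 38), (15, u, 14, 17, 8, 40, 21), (15, u, 14, 17, 8, 40, 32), (28, q, 18, 18, 22, 23, 3), (28, q, 18, 18, 22, 32, 33), (28, q, 21, 10, 22, 23, 3), (28, q, 21, 10, 22, 32, 33), (3, q, 35, 36, 22, 23, 3), (3, q, 35, 36, 22, 32, 33)}.
Selection E ≥ G: {(12, q, 40, 19, 22, 23, 3), (28, q, 18, 18, 22, 23, 3), (28, q, 21, 10, 22, 23, 3), (3, q, 35, 36, 22, 23, 3)}
π[A, B]: project onto (A, B) → {(22, 10), (22, 18), (22, 19), (22, 36)}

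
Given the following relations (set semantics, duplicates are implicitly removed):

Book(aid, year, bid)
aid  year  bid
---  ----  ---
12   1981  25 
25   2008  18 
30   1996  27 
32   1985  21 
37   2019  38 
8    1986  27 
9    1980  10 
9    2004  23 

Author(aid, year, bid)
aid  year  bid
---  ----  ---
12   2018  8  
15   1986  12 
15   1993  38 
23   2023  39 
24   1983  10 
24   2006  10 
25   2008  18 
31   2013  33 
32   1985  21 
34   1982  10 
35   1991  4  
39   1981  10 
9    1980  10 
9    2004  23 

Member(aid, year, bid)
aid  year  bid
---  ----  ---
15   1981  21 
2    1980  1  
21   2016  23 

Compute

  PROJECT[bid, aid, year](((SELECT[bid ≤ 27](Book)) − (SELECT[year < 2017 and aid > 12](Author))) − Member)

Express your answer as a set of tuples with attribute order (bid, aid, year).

{(10, 9, 1980), (23, 9, 2004), (25, 12, 1981), (27, 30, 1996), (27, 8, 1986)}

Selection bid ≤ 27: {(12, 1981, 25), (25, 2008, 18), (30, 1996, 27), (32, 1985, 21), (8, 1986, 27), (9, 1980, 10), (9, 2004, 23)}
Selection year < 2017 and aid > 12: {(15, 1986, 12), (15, 1993, 38), (24, 1983, 10), (24, 2006, 10), (25, 2008, 18), (31, 2013, 33), (32, 1985, 21), (34, 1982, 10), (35, 1991, 4), (39, 1981, 10)}
Difference: {(12, 1981, 25), (25, 2008, 18), (30, 1996, 27), (32, 1985, 21), (8, 1986, 27), (9, 1980, 10), (9, 2004, 23)} with {(15, 1986, 12), (15, 1993, 38), (24, 1983, 10), (24, 2006, 10), (25, 2008, 18), (31, 2013, 33), (32, 1985, 21), (34, 1982, 10), (35, 1991, 4), (39, 1981, 10)} → {(12, 1981, 25), (30, 1996, 27), (8, 1986, 27), (9, 1980, 10), (9, 2004, 23)}
Difference: {(12, 1981, 25), (30, 1996, 27), (8, 1986, 27), (9, 1980, 10), (9, 2004, 23)} with {(15, 1981, 21), (2, 1980, 1), (21, 2016, 23)} → {(12, 1981, 25), (30, 1996, 27), (8, 1986, 27), (9, 1980, 10), (9, 2004, 23)}
Projecting to bid, aid, year: {(10, 9, 1980), (23, 9, 2004), (25, 12, 1981), (27, 30, 1996), (27, 8, 1986)}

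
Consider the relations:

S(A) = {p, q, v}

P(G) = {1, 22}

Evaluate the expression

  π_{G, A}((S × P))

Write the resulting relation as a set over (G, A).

S × P: Cartesian product, 3·2 = 6 tuples over (A, G).
π_{G, A} gives {(1, p), (1, q), (1, v), (22, p), (22, q), (22, v)}.

{(1, p), (1, q), (1, v), (22, p), (22, q), (22, v)}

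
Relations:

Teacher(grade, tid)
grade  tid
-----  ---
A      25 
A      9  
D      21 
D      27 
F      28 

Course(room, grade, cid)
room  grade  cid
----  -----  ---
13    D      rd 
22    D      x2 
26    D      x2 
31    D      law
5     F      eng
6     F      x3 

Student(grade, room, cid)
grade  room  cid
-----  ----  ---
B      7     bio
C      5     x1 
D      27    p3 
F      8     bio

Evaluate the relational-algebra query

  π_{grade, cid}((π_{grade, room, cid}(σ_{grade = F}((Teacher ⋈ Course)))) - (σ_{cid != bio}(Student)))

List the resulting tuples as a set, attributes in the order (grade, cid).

Natural join on grade: {(D, 21, 13, rd), (D, 21, 22, x2), (D, 21, 26, x2), (D, 21, 31, law), (D, 27, 13, rd), (D, 27, 22, x2), (D, 27, 26, x2), (D, 27, 31, law), (F, 28, 5, eng), (F, 28, 6, x3)}
Apply σ_{grade = F}; surviving tuples: {(F, 28, 5, eng), (F, 28, 6, x3)}
Projecting to grade, room, cid: {(F, 5, eng), (F, 6, x3)}
Apply σ_{cid != bio}; surviving tuples: {(C, 5, x1), (D, 27, p3)}
Set difference of the two operands is {(F, 5, eng), (F, 6, x3)}.
Projecting to grade, cid: {(F, eng), (F, x3)}

{(F, eng), (F, x3)}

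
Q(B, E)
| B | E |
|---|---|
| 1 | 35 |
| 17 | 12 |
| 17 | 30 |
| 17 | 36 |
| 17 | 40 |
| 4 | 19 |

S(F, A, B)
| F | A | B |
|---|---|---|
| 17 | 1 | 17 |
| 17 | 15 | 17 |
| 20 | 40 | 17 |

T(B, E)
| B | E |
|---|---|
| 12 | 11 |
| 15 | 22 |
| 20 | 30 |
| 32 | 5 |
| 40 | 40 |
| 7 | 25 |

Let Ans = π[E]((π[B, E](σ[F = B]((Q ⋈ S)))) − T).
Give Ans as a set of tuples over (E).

Natural join on B: {(17, 12, 17, 1), (17, 12, 17, 15), (17, 12, 20, 40), (17, 30, 17, 1), (17, 30, 17, 15), (17, 30, 20, 40), (17, 36, 17, 1), (17, 36, 17, 15), (17, 36, 20, 40), (17, 40, 17, 1), (17, 40, 17, 15), (17, 40, 20, 40)}
σ[F = B]: keep tuples satisfying F = B → {(17, 12, 17, 1), (17, 12, 17, 15), (17, 30, 17, 1), (17, 30, 17, 15), (17, 36, 17, 1), (17, 36, 17, 15), (17, 40, 17, 1), (17, 40, 17, 15)}
Projecting to B, E (4 duplicate(s) eliminated): {(17, 12), (17, 30), (17, 36), (17, 40)}
Taking the difference: {(17, 12), (17, 30), (17, 36), (17, 40)}
Projecting to E: {12, 30, 36, 40}

{12, 30, 36, 40}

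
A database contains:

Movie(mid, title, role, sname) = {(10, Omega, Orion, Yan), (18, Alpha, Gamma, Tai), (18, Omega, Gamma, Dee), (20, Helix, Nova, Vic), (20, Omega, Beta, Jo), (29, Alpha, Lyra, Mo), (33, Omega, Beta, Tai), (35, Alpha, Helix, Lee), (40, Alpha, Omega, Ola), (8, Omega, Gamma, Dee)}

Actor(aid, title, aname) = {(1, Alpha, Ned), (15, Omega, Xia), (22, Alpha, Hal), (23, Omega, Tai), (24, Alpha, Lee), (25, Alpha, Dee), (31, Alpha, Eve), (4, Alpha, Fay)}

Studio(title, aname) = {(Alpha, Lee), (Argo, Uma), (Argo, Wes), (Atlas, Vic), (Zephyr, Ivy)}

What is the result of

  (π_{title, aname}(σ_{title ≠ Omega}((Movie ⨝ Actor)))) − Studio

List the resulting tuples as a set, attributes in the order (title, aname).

{(Alpha, Dee), (Alpha, Eve), (Alpha, Fay), (Alpha, Hal), (Alpha, Ned)}

Natural join on title: {(10, Omega, Orion, Yan, 15, Xia), (10, Omega, Orion, Yan, 23, Tai), (18, Alpha, Gamma, Tai, 1, Ned), (18, Alpha, Gamma, Tai, 22, Hal), (18, Alpha, Gamma, Tai, 24, Lee), (18, Alpha, Gamma, Tai, 25, Dee), (18, Alpha, Gamma, Tai, 31, Eve), (18, Alpha, Gamma, Tai, 4, Fay), (18, Omega, Gamma, Dee, 15, Xia), (18, Omega, Gamma, Dee, 23, Tai), (20, Omega, Beta, Jo, 15, Xia), (20, Omega, Beta, Jo, 23, Tai), (29, Alpha, Lyra, Mo, 1, Ned), (29, Alpha, Lyra, Mo, 22, Hal), (29, Alpha, Lyra, Mo, 24, Lee), (29, Alpha, Lyra, Mo, 25, Dee), (29, Alpha, Lyra, Mo, 31, Eve), (29, Alpha, Lyra, Mo, 4, Fay), (33, Omega, Beta, Tai, 15, Xia), (33, Omega, Beta, Tai, 23, Tai), (35, Alpha, Helix, Lee, 1, Ned), (35, Alpha, Helix, Lee, 22, Hal), (35, Alpha, Helix, Lee, 24, Lee), (35, Alpha, Helix, Lee, 25, Dee), (35, Alpha, Helix, Lee, 31, Eve), (35, Alpha, Helix, Lee, 4, Fay), (40, Alpha, Omega, Ola, 1, Ned), (40, Alpha, Omega, Ola, 22, Hal), (40, Alpha, Omega, Ola, 24, Lee), (40, Alpha, Omega, Ola, 25, Dee), (40, Alpha, Omega, Ola, 31, Eve), (40, Alpha, Omega, Ola, 4, Fay), (8, Omega, Gamma, Dee, 15, Xia), (8, Omega, Gamma, Dee, 23, Tai)}
σ[title ≠ Omega]: keep tuples satisfying title ≠ Omega → {(18, Alpha, Gamma, Tai, 1, Ned), (18, Alpha, Gamma, Tai, 22, Hal), (18, Alpha, Gamma, Tai, 24, Lee), (18, Alpha, Gamma, Tai, 25, Dee), (18, Alpha, Gamma, Tai, 31, Eve), (18, Alpha, Gamma, Tai, 4, Fay), (29, Alpha, Lyra, Mo, 1, Ned), (29, Alpha, Lyra, Mo, 22, Hal), (29, Alpha, Lyra, Mo, 24, Lee), (29, Alpha, Lyra, Mo, 25, Dee), (29, Alpha, Lyra, Mo, 31, Eve), (29, Alpha, Lyra, Mo, 4, Fay), (35, Alpha, Helix, Lee, 1, Ned), (35, Alpha, Helix, Lee, 22, Hal), (35, Alpha, Helix, Lee, 24, Lee), (35, Alpha, Helix, Lee, 25, Dee), (35, Alpha, Helix, Lee, 31, Eve), (35, Alpha, Helix, Lee, 4, Fay), (40, Alpha, Omega, Ola, 1, Ned), (40, Alpha, Omega, Ola, 22, Hal), (40, Alpha, Omega, Ola, 24, Lee), (40, Alpha, Omega, Ola, 25, Dee), (40, Alpha, Omega, Ola, 31, Eve), (40, Alpha, Omega, Ola, 4, Fay)}
Projecting to title, aname (18 duplicate(s) eliminated): {(Alpha, Dee), (Alpha, Eve), (Alpha, Fay), (Alpha, Hal), (Alpha, Lee), (Alpha, Ned)}
Set difference of the two operands is {(Alpha, Dee), (Alpha, Eve), (Alpha, Fay), (Alpha, Hal), (Alpha, Ned)}.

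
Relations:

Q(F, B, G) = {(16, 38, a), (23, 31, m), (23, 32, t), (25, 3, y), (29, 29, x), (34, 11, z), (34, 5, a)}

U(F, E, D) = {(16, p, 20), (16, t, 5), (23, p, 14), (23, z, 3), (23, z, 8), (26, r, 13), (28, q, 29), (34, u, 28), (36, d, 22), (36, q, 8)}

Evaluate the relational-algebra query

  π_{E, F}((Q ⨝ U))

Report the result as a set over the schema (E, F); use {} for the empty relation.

Natural join on F: {(16, 38, a, p, 20), (16, 38, a, t, 5), (23, 31, m, p, 14), (23, 31, m, z, 3), (23, 31, m, z, 8), (23, 32, t, p, 14), (23, 32, t, z, 3), (23, 32, t, z, 8), (34, 11, z, u, 28), (34, 5, a, u, 28)}
π_{E, F} gives {(p, 16), (p, 23), (t, 16), (u, 34), (z, 23)} (5 duplicate(s) eliminated).

{(p, 16), (p, 23), (t, 16), (u, 34), (z, 23)}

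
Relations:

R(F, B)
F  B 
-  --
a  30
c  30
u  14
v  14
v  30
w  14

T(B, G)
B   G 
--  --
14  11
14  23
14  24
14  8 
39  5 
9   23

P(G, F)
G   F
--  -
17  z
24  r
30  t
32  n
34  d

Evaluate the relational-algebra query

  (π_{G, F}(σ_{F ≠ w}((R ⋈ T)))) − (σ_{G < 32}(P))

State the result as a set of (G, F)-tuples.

{(11, u), (11, v), (23, u), (23, v), (24, u), (24, v), (8, u), (8, v)}

R ⋈ T (natural join on B): {(u, 14, 11), (u, 14, 23), (u, 14, 24), (u, 14, 8), (v, 14, 11), (v, 14, 23), (v, 14, 24), (v, 14, 8), (w, 14, 11), (w, 14, 23), (w, 14, 24), (w, 14, 8)}
Apply σ_{F ≠ w}; surviving tuples: {(u, 14, 11), (u, 14, 23), (u, 14, 24), (u, 14, 8), (v, 14, 11), (v, 14, 23), (v, 14, 24), (v, 14, 8)}
π_{G, F} gives {(11, u), (11, v), (23, u), (23, v), (24, u), (24, v), (8, u), (8, v)}.
Apply σ_{G < 32}; surviving tuples: {(17, z), (24, r), (30, t)}
Taking the difference: {(11, u), (11, v), (23, u), (23, v), (24, u), (24, v), (8, u), (8, v)}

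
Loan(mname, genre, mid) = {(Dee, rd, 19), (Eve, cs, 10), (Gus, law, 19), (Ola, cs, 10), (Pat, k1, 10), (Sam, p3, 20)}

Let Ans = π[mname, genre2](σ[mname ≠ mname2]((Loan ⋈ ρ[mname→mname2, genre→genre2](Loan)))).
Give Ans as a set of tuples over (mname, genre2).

{(Dee, law), (Eve, cs), (Eve, k1), (Gus, rd), (Ola, cs), (Ola, k1), (Pat, cs)}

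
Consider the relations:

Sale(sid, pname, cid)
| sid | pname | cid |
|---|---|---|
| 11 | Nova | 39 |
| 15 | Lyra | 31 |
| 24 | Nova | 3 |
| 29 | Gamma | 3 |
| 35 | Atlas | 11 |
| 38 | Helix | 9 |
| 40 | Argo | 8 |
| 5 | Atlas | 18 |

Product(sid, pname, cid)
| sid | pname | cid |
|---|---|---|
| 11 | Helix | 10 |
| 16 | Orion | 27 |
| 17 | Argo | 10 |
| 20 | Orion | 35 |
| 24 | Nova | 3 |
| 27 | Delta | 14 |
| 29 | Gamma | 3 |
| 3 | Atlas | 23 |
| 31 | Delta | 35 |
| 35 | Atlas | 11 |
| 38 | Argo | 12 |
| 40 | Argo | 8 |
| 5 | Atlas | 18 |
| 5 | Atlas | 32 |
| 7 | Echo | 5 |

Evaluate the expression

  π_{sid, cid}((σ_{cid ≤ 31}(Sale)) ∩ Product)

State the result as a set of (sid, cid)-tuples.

{(24, 3), (29, 3), (35, 11), (40, 8), (5, 18)}

Filtering on cid ≤ 31 leaves {(15, Lyra, 31), (24, Nova, 3), (29, Gamma, 3), (35, Atlas, 11), (38, Helix, 9), (40, Argo, 8), (5, Atlas, 18)}.
Intersection: {(15, Lyra, 31), (24, Nova, 3), (29, Gamma, 3), (35, Atlas, 11), (38, Helix, 9), (40, Argo, 8), (5, Atlas, 18)} with {(11, Helix, 10), (16, Orion, 27), (17, Argo, 10), (20, Orion, 35), (24, Nova, 3), (27, Delta, 14), (29, Gamma, 3), (3, Atlas, 23), (31, Delta, 35), (35, Atlas, 11), (38, Argo, 12), (40, Argo, 8), (5, Atlas, 18), (5, Atlas, 32), (7, Echo, 5)} → {(24, Nova, 3), (29, Gamma, 3), (35, Atlas, 11), (40, Argo, 8), (5, Atlas, 18)}
Projecting to sid, cid: {(24, 3), (29, 3), (35, 11), (40, 8), (5, 18)}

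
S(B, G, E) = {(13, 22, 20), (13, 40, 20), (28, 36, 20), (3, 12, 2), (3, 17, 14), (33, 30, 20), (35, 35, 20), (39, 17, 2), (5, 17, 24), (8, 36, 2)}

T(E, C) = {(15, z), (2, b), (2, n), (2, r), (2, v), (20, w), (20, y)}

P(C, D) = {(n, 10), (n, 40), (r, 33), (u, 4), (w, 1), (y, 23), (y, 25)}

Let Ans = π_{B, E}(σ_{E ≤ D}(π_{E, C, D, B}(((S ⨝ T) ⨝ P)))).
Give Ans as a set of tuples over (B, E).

Joining S and T on E yields {(13, 22, 20, w), (13, 22, 20, y), (13, 40, 20, w), (13, 40, 20, y), (28, 36, 20, w), (28, 36, 20, y), (3, 12, 2, b), (3, 12, 2, n), (3, 12, 2, r), (3, 12, 2, v), (33, 30, 20, w), (33, 30, 20, y), (35, 35, 20, w), (35, 35, 20, y), (39, 17, 2, b), (39, 17, 2, n), (39, 17, 2, r), (39, 17, 2, v), (8, 36, 2, b), (8, 36, 2, n), (8, 36, 2, r), (8, 36, 2, v)}.
Joining (S ⨝ T) and P on C yields {(13, 22, 20, w, 1), (13, 22, 20, y, 23), (13, 22, 20, y, 25), (13, 40, 20, w, 1), (13, 40, 20, y, 23), (13, 40, 20, y, 25), (28, 36, 20, w, 1), (28, 36, 20, y, 23), (28, 36, 20, y, 25), (3, 12, 2, n, 10), (3, 12, 2, n, 40), (3, 12, 2, r, 33), (33, 30, 20, w, 1), (33, 30, 20, y, 23), (33, 30, 20, y, 25), (35, 35, 20, w, 1), (35, 35, 20, y, 23), (35, 35, 20, y, 25), (39, 17, 2, n, 10), (39, 17, 2, n, 40), (39, 17, 2, r, 33), (8, 36, 2, n, 10), (8, 36, 2, n, 40), (8, 36, 2, r, 33)}.
π_{E, C, D, B} gives {(2, n, 10, 3), (2, n, 10, 39), (2, n, 10, 8), (2, n, 40, 3), (2, n, 40, 39), (2, n, 40, 8), (2, r, 33, 3), (2, r, 33, 39), (2, r, 33, 8), (20, w, 1, 13), (20, w, 1, 28), (20, w, 1, 33), (20, w, 1, 35), (20, y, 23, 13), (20, y, 23, 28), (20, y, 23, 33), (20, y, 23, 35), (20, y, 25, 13), (20, y, 25, 28), (20, y, 25, 33), (20, y, 25, 35)} (3 duplicate(s) eliminated).
Apply σ_{E ≤ D}; surviving tuples: {(2, n, 10, 3), (2, n, 10, 39), (2, n, 10, 8), (2, n, 40, 3), (2, n, 40, 39), (2, n, 40, 8), (2, r, 33, 3), (2, r, 33, 39), (2, r, 33, 8), (20, y, 23, 13), (20, y, 23, 28), (20, y, 23, 33), (20, y, 23, 35), (20, y, 25, 13), (20, y, 25, 28), (20, y, 25, 33), (20, y, 25, 35)}
π_{B, E} gives {(13, 20), (28, 20), (3, 2), (33, 20), (35, 20), (39, 2), (8, 2)} (10 duplicate(s) eliminated).

{(13, 20), (28, 20), (3, 2), (33, 20), (35, 20), (39, 2), (8, 2)}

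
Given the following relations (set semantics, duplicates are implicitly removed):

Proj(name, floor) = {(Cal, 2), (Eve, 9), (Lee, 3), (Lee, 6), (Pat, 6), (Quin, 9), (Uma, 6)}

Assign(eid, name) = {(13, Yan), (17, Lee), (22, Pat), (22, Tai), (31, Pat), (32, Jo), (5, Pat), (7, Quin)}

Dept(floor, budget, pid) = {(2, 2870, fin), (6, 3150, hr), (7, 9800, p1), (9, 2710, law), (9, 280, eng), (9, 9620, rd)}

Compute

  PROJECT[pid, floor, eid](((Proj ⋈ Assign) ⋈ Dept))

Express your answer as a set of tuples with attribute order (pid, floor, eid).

{(eng, 9, 7), (hr, 6, 17), (hr, 6, 22), (hr, 6, 31), (hr, 6, 5), (law, 9, 7), (rd, 9, 7)}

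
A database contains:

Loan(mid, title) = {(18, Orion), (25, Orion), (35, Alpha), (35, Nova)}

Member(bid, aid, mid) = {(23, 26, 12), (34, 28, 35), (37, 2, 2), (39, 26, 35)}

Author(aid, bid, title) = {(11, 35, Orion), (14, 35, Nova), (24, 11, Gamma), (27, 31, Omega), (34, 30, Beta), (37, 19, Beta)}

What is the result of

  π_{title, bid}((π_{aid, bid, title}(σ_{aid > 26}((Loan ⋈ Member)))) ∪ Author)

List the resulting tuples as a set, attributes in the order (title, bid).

Loan ⋈ Member (natural join on mid): {(35, Alpha, 34, 28), (35, Alpha, 39, 26), (35, Nova, 34, 28), (35, Nova, 39, 26)}
Filtering on aid > 26 leaves {(35, Alpha, 34, 28), (35, Nova, 34, 28)}.
Keep only column(s) aid, bid, title: {(28, 34, Alpha), (28, 34, Nova)}
Set union of the two operands is {(11, 35, Orion), (14, 35, Nova), (24, 11, Gamma), (27, 31, Omega), (28, 34, Alpha), (28, 34, Nova), (34, 30, Beta), (37, 19, Beta)}.
Keep only column(s) title, bid: {(Alpha, 34), (Beta, 19), (Beta, 30), (Gamma, 11), (Nova, 34), (Nova, 35), (Omega, 31), (Orion, 35)}

{(Alpha, 34), (Beta, 19), (Beta, 30), (Gamma, 11), (Nova, 34), (Nova, 35), (Omega, 31), (Orion, 35)}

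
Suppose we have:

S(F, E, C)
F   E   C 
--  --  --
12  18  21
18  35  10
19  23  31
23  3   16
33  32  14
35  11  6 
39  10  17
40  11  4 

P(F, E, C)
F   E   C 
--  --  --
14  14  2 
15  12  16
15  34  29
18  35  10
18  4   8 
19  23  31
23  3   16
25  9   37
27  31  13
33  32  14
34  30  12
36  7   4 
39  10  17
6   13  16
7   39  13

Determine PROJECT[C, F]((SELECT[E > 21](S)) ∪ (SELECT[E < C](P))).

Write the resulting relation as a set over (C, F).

{(10, 18), (14, 33), (16, 15), (16, 23), (16, 6), (17, 39), (31, 19), (37, 25), (8, 18)}

σ[E > 21]: keep tuples satisfying E > 21 → {(18, 35, 10), (19, 23, 31), (33, 32, 14)}
σ[E < C]: keep tuples satisfying E < C → {(15, 12, 16), (18, 4, 8), (19, 23, 31), (23, 3, 16), (25, 9, 37), (39, 10, 17), (6, 13, 16)}
Union: {(18, 35, 10), (19, 23, 31), (33, 32, 14)} with {(15, 12, 16), (18, 4, 8), (19, 23, 31), (23, 3, 16), (25, 9, 37), (39, 10, 17), (6, 13, 16)} → {(15, 12, 16), (18, 35, 10), (18, 4, 8), (19, 23, 31), (23, 3, 16), (25, 9, 37), (33, 32, 14), (39, 10, 17), (6, 13, 16)}
Keep only column(s) C, F: {(10, 18), (14, 33), (16, 15), (16, 23), (16, 6), (17, 39), (31, 19), (37, 25), (8, 18)}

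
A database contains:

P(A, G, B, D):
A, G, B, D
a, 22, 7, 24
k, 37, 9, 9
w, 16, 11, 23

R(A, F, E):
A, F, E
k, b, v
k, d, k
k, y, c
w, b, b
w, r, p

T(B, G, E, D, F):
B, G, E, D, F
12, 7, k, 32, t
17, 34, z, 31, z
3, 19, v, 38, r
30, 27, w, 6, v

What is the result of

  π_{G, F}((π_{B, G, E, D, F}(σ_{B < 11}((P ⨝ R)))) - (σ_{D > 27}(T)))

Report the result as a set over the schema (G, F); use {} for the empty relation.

{(37, b), (37, d), (37, y)}

Joining P and R on A yields {(k, 37, 9, 9, b, v), (k, 37, 9, 9, d, k), (k, 37, 9, 9, y, c), (w, 16, 11, 23, b, b), (w, 16, 11, 23, r, p)}.
Filtering on B < 11 leaves {(k, 37, 9, 9, b, v), (k, 37, 9, 9, d, k), (k, 37, 9, 9, y, c)}.
Projecting to B, G, E, D, F: {(9, 37, c, 9, y), (9, 37, k, 9, d), (9, 37, v, 9, b)}
Filtering on D > 27 leaves {(12, 7, k, 32, t), (17, 34, z, 31, z), (3, 19, v, 38, r)}.
Set difference of the two operands is {(9, 37, c, 9, y), (9, 37, k, 9, d), (9, 37, v, 9, b)}.
Projecting to G, F: {(37, b), (37, d), (37, y)}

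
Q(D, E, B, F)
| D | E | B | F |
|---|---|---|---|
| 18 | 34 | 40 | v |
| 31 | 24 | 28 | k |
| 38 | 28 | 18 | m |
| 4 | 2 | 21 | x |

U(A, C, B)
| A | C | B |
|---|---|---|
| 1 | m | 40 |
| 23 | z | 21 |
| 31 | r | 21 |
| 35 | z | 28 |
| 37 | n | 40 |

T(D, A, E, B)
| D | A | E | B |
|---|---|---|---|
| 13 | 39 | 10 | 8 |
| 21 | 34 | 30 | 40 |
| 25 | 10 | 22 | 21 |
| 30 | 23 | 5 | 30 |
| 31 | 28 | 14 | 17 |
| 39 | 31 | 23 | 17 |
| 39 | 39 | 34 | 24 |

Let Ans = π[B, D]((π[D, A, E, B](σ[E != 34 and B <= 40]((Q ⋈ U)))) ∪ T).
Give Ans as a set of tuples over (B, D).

Natural join on B: {(18, 34, 40, v, 1, m), (18, 34, 40, v, 37, n), (31, 24, 28, k, 35, z), (4, 2, 21, x, 23, z), (4, 2, 21, x, 31, r)}
Filtering on E != 34 and B <= 40 leaves {(31, 24, 28, k, 35, z), (4, 2, 21, x, 23, z), (4, 2, 21, x, 31, r)}.
π_{D, A, E, B} gives {(31, 35, 24, 28), (4, 23, 2, 21), (4, 31, 2, 21)}.
Taking the union: {(13, 39, 10, 8), (21, 34, 30, 40), (25, 10, 22, 21), (30, 23, 5, 30), (31, 28, 14, 17), (31, 35, 24, 28), (39, 31, 23, 17), (39, 39, 34, 24), (4, 23, 2, 21), (4, 31, 2, 21)}
π_{B, D} gives {(17, 31), (17, 39), (21, 25), (21, 4), (24, 39), (28, 31), (30, 30), (40, 21), (8, 13)} (1 duplicate(s) eliminated).

{(17, 31), (17, 39), (21, 25), (21, 4), (24, 39), (28, 31), (30, 30), (40, 21), (8, 13)}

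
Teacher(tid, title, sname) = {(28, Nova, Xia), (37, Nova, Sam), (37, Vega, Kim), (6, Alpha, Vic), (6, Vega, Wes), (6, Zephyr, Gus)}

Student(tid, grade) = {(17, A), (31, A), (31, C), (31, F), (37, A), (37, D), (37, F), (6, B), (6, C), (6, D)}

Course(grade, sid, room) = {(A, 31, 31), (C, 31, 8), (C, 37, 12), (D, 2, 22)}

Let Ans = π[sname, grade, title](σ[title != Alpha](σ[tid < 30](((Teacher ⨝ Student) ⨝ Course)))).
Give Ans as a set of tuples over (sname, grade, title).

Natural join on tid: {(37, Nova, Sam, A), (37, Nova, Sam, D), (37, Nova, Sam, F), (37, Vega, Kim, A), (37, Vega, Kim, D), (37, Vega, Kim, F), (6, Alpha, Vic, B), (6, Alpha, Vic, C), (6, Alpha, Vic, D), (6, Vega, Wes, B), (6, Vega, Wes, C), (6, Vega, Wes, D), (6, Zephyr, Gus, B), (6, Zephyr, Gus, C), (6, Zephyr, Gus, D)}
Natural join on grade: {(37, Nova, Sam, A, 31, 31), (37, Nova, Sam, D, 2, 22), (37, Vega, Kim, A, 31, 31), (37, Vega, Kim, D, 2, 22), (6, Alpha, Vic, C, 31, 8), (6, Alpha, Vic, C, 37, 12), (6, Alpha, Vic, D, 2, 22), (6, Vega, Wes, C, 31, 8), (6, Vega, Wes, C, 37, 12), (6, Vega, Wes, D, 2, 22), (6, Zephyr, Gus, C, 31, 8), (6, Zephyr, Gus, C, 37, 12), (6, Zephyr, Gus, D, 2, 22)}
σ[tid < 30]: keep tuples satisfying tid < 30 → {(6, Alpha, Vic, C, 31, 8), (6, Alpha, Vic, C, 37, 12), (6, Alpha, Vic, D, 2, 22), (6, Vega, Wes, C, 31, 8), (6, Vega, Wes, C, 37, 12), (6, Vega, Wes, D, 2, 22), (6, Zephyr, Gus, C, 31, 8), (6, Zephyr, Gus, C, 37, 12), (6, Zephyr, Gus, D, 2, 22)}
σ[title != Alpha]: keep tuples satisfying title != Alpha → {(6, Vega, Wes, C, 31, 8), (6, Vega, Wes, C, 37, 12), (6, Vega, Wes, D, 2, 22), (6, Zephyr, Gus, C, 31, 8), (6, Zephyr, Gus, C, 37, 12), (6, Zephyr, Gus, D, 2, 22)}
Keep only column(s) sname, grade, title (2 duplicate(s) eliminated): {(Gus, C, Zephyr), (Gus, D, Zephyr), (Wes, C, Vega), (Wes, D, Vega)}

{(Gus, C, Zephyr), (Gus, D, Zephyr), (Wes, C, Vega), (Wes, D, Vega)}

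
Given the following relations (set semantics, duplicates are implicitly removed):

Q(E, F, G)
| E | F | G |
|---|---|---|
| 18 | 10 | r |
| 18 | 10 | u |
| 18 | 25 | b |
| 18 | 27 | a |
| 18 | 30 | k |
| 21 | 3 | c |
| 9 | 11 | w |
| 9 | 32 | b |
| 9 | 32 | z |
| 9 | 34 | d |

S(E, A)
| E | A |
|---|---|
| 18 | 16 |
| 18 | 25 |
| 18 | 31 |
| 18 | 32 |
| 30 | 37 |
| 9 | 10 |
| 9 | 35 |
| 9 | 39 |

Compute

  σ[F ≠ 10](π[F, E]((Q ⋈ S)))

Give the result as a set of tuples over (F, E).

{(11, 9), (25, 18), (27, 18), (30, 18), (32, 9), (34, 9)}

Q ⋈ S (natural join on E): {(18, 10, r, 16), (18, 10, r, 25), (18, 10, r, 31), (18, 10, r, 32), (18, 10, u, 16), (18, 10, u, 25), (18, 10, u, 31), (18, 10, u, 32), (18, 25, b, 16), (18, 25, b, 25), (18, 25, b, 31), (18, 25, b, 32), (18, 27, a, 16), (18, 27, a, 25), (18, 27, a, 31), (18, 27, a, 32), (18, 30, k, 16), (18, 30, k, 25), (18, 30, k, 31), (18, 30, k, 32), (9, 11, w, 10), (9, 11, w, 35), (9, 11, w, 39), (9, 32, b, 10), (9, 32, b, 35), (9, 32, b, 39), (9, 32, z, 10), (9, 32, z, 35), (9, 32, z, 39), (9, 34, d, 10), (9, 34, d, 35), (9, 34, d, 39)}
Projecting to F, E (25 duplicate(s) eliminated): {(10, 18), (11, 9), (25, 18), (27, 18), (30, 18), (32, 9), (34, 9)}
Filtering on F ≠ 10 leaves {(11, 9), (25, 18), (27, 18), (30, 18), (32, 9), (34, 9)}.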